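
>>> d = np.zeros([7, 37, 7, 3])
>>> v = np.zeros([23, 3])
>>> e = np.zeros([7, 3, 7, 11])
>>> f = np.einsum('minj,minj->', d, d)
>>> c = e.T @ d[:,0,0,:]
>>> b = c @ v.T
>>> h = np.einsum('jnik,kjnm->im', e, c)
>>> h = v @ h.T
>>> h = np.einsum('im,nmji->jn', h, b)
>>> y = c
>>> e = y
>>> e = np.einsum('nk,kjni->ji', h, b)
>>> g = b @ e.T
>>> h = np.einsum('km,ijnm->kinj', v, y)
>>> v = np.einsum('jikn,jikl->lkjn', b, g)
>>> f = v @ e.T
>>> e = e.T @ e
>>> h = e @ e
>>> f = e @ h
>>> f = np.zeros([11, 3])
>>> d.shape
(7, 37, 7, 3)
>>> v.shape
(7, 3, 11, 23)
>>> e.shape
(23, 23)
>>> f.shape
(11, 3)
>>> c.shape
(11, 7, 3, 3)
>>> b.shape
(11, 7, 3, 23)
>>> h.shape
(23, 23)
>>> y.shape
(11, 7, 3, 3)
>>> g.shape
(11, 7, 3, 7)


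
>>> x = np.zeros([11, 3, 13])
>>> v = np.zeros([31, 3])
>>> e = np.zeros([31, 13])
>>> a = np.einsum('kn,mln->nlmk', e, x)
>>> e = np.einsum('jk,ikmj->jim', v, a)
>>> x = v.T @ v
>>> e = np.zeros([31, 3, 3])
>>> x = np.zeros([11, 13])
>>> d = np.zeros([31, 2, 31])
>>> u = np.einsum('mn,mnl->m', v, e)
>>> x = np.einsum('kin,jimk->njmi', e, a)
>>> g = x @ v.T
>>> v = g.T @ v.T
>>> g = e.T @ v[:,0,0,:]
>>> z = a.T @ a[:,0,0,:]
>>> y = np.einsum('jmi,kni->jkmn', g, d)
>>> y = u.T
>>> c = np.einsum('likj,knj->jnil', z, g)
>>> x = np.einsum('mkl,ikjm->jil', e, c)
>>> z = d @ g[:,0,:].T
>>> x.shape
(11, 31, 3)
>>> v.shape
(31, 11, 13, 31)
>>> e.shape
(31, 3, 3)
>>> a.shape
(13, 3, 11, 31)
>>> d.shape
(31, 2, 31)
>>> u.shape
(31,)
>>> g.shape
(3, 3, 31)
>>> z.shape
(31, 2, 3)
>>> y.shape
(31,)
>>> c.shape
(31, 3, 11, 31)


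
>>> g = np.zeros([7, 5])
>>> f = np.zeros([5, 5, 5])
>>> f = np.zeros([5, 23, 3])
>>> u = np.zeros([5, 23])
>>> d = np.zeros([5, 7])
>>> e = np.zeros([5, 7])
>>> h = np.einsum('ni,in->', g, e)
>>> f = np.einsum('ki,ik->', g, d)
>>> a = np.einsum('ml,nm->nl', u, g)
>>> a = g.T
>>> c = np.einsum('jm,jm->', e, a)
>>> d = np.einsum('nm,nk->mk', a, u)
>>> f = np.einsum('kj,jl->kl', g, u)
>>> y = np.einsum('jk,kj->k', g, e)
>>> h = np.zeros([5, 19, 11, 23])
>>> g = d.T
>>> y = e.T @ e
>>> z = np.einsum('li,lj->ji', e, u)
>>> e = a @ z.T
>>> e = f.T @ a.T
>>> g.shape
(23, 7)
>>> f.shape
(7, 23)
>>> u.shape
(5, 23)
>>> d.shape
(7, 23)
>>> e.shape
(23, 5)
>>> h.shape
(5, 19, 11, 23)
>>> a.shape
(5, 7)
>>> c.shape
()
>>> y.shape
(7, 7)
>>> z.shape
(23, 7)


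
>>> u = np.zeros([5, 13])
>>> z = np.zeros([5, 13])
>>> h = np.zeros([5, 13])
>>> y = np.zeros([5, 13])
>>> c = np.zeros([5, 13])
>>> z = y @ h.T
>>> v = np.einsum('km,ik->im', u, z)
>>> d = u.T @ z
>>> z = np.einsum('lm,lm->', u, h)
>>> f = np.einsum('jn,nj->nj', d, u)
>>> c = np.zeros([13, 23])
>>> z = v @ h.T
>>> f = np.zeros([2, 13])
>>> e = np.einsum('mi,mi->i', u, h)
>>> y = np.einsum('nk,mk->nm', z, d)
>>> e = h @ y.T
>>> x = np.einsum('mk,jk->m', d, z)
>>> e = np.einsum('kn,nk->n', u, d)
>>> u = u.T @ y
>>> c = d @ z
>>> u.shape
(13, 13)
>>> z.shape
(5, 5)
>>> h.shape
(5, 13)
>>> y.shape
(5, 13)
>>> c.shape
(13, 5)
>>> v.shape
(5, 13)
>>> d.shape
(13, 5)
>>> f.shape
(2, 13)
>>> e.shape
(13,)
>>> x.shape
(13,)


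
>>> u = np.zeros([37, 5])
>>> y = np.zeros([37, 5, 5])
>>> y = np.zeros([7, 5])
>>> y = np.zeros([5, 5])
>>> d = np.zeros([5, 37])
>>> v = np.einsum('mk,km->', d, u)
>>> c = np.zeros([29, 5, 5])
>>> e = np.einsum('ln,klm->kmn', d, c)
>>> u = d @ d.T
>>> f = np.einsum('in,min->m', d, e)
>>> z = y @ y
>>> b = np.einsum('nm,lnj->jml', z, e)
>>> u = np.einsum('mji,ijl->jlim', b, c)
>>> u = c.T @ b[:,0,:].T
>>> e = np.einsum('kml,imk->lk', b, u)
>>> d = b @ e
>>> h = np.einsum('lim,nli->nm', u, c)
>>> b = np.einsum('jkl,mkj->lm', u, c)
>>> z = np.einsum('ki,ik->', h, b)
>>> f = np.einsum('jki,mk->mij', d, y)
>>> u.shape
(5, 5, 37)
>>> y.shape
(5, 5)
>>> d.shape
(37, 5, 37)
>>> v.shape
()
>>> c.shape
(29, 5, 5)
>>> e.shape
(29, 37)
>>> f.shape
(5, 37, 37)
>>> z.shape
()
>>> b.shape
(37, 29)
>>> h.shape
(29, 37)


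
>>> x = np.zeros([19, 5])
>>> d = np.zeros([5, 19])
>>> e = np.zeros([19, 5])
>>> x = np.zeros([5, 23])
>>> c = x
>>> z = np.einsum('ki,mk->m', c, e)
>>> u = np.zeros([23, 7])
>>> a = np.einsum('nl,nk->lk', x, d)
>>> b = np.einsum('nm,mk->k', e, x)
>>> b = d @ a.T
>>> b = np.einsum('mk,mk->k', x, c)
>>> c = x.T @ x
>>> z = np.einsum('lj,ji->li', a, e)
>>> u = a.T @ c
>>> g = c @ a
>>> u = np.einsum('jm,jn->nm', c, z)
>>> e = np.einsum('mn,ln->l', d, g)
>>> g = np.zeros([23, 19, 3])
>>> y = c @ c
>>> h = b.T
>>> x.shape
(5, 23)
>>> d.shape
(5, 19)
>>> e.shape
(23,)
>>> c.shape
(23, 23)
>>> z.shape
(23, 5)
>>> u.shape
(5, 23)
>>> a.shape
(23, 19)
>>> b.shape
(23,)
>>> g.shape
(23, 19, 3)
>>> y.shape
(23, 23)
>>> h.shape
(23,)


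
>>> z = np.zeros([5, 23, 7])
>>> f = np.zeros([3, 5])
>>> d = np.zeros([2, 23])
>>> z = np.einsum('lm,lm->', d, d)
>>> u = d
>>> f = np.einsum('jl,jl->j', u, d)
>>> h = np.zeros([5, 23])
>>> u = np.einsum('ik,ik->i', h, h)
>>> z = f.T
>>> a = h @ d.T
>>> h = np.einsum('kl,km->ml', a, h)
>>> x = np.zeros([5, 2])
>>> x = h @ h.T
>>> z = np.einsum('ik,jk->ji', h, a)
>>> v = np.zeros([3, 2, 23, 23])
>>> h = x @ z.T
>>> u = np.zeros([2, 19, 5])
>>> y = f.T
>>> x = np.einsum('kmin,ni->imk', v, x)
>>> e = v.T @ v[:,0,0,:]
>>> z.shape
(5, 23)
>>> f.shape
(2,)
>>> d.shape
(2, 23)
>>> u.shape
(2, 19, 5)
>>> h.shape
(23, 5)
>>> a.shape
(5, 2)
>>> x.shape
(23, 2, 3)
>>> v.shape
(3, 2, 23, 23)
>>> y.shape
(2,)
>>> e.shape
(23, 23, 2, 23)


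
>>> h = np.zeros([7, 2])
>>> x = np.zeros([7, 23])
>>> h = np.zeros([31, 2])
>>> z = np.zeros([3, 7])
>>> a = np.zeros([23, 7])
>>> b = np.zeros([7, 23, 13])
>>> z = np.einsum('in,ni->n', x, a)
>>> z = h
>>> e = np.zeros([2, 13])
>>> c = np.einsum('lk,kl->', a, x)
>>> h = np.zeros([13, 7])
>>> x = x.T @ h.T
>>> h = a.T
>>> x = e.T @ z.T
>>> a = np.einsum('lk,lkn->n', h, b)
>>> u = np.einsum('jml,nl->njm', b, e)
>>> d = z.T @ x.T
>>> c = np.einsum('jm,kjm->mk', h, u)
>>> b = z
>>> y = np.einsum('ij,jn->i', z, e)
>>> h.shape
(7, 23)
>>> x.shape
(13, 31)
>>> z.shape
(31, 2)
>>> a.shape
(13,)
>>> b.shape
(31, 2)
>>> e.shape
(2, 13)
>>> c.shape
(23, 2)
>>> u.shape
(2, 7, 23)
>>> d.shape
(2, 13)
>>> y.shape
(31,)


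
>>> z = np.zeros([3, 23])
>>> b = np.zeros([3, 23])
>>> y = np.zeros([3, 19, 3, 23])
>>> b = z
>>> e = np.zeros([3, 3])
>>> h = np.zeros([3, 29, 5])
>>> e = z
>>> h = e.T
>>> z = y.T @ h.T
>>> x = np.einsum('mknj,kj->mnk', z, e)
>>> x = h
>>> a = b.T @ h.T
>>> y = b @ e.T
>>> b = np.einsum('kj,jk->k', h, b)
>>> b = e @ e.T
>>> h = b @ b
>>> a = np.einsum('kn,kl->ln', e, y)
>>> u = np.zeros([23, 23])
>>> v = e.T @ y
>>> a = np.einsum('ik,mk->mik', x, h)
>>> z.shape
(23, 3, 19, 23)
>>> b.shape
(3, 3)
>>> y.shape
(3, 3)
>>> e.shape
(3, 23)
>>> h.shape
(3, 3)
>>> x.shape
(23, 3)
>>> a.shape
(3, 23, 3)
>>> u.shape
(23, 23)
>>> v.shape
(23, 3)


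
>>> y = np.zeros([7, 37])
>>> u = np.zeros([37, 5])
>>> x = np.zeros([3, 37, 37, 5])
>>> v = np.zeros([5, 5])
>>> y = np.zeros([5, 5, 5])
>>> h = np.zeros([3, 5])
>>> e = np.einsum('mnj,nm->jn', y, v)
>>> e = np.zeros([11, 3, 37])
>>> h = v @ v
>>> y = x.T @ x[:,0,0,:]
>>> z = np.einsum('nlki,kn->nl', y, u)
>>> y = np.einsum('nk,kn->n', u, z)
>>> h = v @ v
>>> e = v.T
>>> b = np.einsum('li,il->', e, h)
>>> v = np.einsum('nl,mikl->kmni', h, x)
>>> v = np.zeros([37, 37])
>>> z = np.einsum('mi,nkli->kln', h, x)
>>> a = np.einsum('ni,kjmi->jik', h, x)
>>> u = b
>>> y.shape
(37,)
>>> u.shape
()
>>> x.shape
(3, 37, 37, 5)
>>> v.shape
(37, 37)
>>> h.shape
(5, 5)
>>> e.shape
(5, 5)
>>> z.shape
(37, 37, 3)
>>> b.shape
()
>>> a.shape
(37, 5, 3)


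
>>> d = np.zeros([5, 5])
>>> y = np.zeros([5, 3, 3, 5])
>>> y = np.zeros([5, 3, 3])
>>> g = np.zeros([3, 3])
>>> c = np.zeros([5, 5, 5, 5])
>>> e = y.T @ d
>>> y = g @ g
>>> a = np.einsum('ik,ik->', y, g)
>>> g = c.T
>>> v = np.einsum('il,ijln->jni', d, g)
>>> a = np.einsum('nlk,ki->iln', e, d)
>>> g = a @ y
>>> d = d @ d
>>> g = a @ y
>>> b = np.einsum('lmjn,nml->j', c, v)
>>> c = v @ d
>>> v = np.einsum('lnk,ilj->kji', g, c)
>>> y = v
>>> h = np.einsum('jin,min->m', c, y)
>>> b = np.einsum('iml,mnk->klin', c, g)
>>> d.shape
(5, 5)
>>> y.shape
(3, 5, 5)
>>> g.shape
(5, 3, 3)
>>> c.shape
(5, 5, 5)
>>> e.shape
(3, 3, 5)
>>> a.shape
(5, 3, 3)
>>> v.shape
(3, 5, 5)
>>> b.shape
(3, 5, 5, 3)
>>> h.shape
(3,)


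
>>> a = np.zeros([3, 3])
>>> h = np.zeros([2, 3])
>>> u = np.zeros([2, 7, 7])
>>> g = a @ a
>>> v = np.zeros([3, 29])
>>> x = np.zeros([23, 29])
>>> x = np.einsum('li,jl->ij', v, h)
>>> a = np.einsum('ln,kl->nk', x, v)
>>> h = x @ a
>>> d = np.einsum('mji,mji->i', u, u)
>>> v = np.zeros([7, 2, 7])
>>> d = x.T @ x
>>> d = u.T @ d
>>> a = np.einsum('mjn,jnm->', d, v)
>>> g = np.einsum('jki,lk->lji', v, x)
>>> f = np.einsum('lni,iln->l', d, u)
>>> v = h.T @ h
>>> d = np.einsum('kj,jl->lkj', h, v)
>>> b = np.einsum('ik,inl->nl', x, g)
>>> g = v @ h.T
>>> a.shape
()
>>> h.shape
(29, 3)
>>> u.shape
(2, 7, 7)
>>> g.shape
(3, 29)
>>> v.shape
(3, 3)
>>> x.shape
(29, 2)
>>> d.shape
(3, 29, 3)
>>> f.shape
(7,)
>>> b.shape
(7, 7)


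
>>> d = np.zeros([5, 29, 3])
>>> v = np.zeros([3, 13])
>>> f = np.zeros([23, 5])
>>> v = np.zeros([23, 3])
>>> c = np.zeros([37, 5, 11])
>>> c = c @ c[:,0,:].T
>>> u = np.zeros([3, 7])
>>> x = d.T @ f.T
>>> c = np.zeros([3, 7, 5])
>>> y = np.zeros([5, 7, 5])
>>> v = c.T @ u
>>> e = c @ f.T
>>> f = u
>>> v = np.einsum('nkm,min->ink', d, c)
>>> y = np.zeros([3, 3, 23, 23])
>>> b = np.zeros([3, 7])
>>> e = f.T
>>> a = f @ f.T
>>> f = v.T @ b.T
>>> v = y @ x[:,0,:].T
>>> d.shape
(5, 29, 3)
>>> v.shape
(3, 3, 23, 3)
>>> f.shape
(29, 5, 3)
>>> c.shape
(3, 7, 5)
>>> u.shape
(3, 7)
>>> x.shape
(3, 29, 23)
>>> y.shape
(3, 3, 23, 23)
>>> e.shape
(7, 3)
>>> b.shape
(3, 7)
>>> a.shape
(3, 3)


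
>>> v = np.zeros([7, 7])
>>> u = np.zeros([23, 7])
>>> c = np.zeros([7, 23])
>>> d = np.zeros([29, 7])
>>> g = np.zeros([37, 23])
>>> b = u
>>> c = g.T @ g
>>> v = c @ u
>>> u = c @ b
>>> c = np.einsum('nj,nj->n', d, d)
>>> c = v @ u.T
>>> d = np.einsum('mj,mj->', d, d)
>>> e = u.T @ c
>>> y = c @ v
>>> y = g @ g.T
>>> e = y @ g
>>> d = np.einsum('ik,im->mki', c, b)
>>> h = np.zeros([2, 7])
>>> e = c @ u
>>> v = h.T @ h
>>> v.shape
(7, 7)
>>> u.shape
(23, 7)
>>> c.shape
(23, 23)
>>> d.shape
(7, 23, 23)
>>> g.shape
(37, 23)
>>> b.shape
(23, 7)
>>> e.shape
(23, 7)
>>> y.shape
(37, 37)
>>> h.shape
(2, 7)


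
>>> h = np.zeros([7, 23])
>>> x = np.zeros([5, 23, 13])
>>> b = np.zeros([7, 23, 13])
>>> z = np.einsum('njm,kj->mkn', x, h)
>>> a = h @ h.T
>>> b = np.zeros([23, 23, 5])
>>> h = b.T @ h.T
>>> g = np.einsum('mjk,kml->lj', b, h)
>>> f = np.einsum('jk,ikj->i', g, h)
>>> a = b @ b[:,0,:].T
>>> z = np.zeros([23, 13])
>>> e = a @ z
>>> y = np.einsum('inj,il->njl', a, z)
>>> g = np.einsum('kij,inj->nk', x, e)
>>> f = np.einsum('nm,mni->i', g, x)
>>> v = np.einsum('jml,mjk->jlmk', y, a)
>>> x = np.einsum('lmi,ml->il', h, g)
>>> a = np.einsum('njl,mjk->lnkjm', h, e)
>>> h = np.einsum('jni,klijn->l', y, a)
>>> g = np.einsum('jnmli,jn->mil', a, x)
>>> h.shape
(5,)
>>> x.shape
(7, 5)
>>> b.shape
(23, 23, 5)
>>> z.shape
(23, 13)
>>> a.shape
(7, 5, 13, 23, 23)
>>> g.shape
(13, 23, 23)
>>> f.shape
(13,)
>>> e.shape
(23, 23, 13)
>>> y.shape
(23, 23, 13)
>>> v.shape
(23, 13, 23, 23)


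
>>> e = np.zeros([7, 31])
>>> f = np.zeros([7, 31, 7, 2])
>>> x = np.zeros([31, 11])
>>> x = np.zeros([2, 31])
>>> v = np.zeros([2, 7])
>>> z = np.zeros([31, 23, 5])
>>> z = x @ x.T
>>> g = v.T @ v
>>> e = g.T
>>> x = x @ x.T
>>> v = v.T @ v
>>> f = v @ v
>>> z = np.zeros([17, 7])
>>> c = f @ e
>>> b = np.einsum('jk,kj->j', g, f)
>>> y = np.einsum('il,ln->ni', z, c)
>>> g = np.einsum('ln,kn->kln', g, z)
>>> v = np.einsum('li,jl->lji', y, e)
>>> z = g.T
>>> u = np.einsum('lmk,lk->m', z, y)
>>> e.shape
(7, 7)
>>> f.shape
(7, 7)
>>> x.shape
(2, 2)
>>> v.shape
(7, 7, 17)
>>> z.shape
(7, 7, 17)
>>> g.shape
(17, 7, 7)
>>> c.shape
(7, 7)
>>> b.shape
(7,)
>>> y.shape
(7, 17)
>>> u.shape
(7,)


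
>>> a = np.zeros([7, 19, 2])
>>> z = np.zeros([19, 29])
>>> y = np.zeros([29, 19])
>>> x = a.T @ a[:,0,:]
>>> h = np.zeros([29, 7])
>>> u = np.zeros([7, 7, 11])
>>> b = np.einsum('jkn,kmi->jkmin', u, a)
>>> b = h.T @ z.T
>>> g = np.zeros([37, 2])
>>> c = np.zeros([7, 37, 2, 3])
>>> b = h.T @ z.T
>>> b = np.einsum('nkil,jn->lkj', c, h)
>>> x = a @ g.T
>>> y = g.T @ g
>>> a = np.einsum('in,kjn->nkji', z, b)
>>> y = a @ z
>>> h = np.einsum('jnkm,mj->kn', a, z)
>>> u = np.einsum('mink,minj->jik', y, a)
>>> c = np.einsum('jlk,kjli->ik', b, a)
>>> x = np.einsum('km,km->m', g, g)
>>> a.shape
(29, 3, 37, 19)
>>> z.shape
(19, 29)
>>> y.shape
(29, 3, 37, 29)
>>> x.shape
(2,)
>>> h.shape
(37, 3)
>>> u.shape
(19, 3, 29)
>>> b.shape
(3, 37, 29)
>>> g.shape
(37, 2)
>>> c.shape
(19, 29)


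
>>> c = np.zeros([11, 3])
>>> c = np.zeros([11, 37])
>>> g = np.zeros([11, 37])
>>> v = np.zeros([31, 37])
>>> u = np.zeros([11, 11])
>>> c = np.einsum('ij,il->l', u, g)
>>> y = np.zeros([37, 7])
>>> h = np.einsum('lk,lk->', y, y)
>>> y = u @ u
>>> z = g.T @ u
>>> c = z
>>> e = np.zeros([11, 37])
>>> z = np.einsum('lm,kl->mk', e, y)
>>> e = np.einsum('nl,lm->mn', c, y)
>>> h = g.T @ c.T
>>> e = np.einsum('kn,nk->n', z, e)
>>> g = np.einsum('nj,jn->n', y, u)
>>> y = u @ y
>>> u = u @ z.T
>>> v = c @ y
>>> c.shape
(37, 11)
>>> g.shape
(11,)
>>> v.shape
(37, 11)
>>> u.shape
(11, 37)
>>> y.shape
(11, 11)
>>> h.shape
(37, 37)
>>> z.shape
(37, 11)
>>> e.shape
(11,)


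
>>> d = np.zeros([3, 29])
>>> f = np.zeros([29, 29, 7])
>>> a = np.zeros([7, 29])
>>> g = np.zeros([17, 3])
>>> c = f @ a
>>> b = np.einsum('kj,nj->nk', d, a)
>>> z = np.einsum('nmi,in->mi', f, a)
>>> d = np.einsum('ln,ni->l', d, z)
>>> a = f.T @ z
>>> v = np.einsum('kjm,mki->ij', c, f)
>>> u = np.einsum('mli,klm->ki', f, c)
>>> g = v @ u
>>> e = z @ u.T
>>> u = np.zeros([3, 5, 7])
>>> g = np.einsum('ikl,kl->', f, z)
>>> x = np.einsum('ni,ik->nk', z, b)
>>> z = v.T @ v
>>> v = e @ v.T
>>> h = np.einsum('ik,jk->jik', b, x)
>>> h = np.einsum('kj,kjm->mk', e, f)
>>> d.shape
(3,)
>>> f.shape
(29, 29, 7)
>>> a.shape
(7, 29, 7)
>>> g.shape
()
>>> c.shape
(29, 29, 29)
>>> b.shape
(7, 3)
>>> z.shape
(29, 29)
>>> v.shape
(29, 7)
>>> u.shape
(3, 5, 7)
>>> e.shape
(29, 29)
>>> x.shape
(29, 3)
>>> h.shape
(7, 29)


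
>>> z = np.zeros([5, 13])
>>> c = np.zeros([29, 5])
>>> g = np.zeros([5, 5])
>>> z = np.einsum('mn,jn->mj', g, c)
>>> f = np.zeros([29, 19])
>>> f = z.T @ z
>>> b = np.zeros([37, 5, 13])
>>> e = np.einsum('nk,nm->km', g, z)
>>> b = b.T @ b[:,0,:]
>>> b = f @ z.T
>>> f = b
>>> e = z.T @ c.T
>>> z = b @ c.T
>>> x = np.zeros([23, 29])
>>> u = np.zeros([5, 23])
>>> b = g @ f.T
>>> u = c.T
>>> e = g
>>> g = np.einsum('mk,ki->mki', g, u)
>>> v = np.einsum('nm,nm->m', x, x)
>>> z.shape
(29, 29)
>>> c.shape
(29, 5)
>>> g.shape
(5, 5, 29)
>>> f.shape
(29, 5)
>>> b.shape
(5, 29)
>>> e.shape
(5, 5)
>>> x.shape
(23, 29)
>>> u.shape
(5, 29)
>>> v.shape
(29,)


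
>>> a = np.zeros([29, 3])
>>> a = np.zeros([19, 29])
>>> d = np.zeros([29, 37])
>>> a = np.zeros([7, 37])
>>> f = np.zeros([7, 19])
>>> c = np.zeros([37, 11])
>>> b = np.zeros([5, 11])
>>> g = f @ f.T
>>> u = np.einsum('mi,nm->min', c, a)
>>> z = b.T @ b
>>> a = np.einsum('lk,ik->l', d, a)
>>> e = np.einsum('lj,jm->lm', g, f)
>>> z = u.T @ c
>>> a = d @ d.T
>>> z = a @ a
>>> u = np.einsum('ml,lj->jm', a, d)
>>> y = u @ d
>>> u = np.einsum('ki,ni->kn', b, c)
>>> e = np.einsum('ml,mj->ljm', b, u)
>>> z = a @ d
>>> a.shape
(29, 29)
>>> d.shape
(29, 37)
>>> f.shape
(7, 19)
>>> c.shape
(37, 11)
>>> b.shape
(5, 11)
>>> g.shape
(7, 7)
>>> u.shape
(5, 37)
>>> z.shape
(29, 37)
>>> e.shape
(11, 37, 5)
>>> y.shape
(37, 37)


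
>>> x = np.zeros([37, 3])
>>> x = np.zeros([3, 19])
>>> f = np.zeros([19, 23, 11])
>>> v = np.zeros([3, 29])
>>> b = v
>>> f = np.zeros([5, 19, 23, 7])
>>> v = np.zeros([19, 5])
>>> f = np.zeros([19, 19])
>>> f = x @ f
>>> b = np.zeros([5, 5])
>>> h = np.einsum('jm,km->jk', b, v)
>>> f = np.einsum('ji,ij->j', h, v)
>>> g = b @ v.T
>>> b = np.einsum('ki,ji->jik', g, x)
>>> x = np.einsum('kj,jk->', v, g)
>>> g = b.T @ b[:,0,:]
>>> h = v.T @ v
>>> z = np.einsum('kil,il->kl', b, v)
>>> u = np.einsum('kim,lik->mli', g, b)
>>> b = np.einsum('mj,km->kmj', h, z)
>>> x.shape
()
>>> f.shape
(5,)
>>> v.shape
(19, 5)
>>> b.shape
(3, 5, 5)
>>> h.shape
(5, 5)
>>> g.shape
(5, 19, 5)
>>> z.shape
(3, 5)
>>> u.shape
(5, 3, 19)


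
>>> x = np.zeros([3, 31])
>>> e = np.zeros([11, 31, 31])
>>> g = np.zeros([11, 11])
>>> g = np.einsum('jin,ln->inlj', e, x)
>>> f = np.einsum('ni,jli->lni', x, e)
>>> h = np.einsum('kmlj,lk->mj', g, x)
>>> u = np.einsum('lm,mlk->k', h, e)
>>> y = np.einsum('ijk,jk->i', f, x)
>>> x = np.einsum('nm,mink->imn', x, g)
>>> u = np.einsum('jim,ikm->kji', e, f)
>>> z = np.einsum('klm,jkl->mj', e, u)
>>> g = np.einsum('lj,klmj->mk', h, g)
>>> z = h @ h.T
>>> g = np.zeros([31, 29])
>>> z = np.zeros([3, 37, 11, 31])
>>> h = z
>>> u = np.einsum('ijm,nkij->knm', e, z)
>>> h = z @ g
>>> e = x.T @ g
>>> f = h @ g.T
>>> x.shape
(31, 31, 3)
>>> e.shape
(3, 31, 29)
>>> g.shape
(31, 29)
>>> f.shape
(3, 37, 11, 31)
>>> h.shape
(3, 37, 11, 29)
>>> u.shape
(37, 3, 31)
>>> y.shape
(31,)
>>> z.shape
(3, 37, 11, 31)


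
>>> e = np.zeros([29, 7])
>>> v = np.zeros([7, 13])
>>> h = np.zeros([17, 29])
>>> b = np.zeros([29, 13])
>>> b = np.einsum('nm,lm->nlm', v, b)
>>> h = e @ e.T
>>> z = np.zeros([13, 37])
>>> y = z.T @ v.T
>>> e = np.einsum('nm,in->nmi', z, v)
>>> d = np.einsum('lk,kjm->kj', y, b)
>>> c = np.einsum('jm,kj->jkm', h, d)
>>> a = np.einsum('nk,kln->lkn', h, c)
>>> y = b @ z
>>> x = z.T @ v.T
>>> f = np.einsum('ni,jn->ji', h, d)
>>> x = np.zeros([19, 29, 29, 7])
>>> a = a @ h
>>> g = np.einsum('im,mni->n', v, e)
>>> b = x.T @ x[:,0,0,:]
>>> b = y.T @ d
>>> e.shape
(13, 37, 7)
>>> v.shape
(7, 13)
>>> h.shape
(29, 29)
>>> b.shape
(37, 29, 29)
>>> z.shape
(13, 37)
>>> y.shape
(7, 29, 37)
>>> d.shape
(7, 29)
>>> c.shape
(29, 7, 29)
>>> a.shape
(7, 29, 29)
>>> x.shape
(19, 29, 29, 7)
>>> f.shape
(7, 29)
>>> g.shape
(37,)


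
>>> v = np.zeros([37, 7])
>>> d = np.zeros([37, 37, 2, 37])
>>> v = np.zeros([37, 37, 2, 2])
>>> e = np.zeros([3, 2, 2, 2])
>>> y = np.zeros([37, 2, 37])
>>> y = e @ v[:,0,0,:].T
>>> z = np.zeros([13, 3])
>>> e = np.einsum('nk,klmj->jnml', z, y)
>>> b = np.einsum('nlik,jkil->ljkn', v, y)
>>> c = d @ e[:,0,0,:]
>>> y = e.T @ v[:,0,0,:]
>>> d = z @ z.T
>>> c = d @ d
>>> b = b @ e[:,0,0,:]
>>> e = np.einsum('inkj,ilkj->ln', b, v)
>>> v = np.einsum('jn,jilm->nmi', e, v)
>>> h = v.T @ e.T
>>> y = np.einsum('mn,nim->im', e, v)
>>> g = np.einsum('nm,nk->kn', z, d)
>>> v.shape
(3, 2, 37)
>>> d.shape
(13, 13)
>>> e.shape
(37, 3)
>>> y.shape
(2, 37)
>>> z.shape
(13, 3)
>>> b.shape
(37, 3, 2, 2)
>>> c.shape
(13, 13)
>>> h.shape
(37, 2, 37)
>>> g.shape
(13, 13)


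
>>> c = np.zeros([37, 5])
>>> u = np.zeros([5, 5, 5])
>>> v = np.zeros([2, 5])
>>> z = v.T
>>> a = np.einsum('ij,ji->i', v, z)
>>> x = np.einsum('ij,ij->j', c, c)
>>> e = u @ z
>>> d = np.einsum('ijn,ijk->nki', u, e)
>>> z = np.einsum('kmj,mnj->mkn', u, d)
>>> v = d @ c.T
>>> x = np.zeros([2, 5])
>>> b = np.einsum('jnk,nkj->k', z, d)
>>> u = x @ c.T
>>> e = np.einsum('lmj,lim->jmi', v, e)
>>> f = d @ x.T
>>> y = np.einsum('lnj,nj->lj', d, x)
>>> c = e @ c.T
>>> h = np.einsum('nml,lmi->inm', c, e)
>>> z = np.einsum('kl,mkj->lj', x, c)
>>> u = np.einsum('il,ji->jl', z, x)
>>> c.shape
(37, 2, 37)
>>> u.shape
(2, 37)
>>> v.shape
(5, 2, 37)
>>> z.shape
(5, 37)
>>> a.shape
(2,)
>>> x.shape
(2, 5)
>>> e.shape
(37, 2, 5)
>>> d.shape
(5, 2, 5)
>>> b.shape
(2,)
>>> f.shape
(5, 2, 2)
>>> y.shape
(5, 5)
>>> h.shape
(5, 37, 2)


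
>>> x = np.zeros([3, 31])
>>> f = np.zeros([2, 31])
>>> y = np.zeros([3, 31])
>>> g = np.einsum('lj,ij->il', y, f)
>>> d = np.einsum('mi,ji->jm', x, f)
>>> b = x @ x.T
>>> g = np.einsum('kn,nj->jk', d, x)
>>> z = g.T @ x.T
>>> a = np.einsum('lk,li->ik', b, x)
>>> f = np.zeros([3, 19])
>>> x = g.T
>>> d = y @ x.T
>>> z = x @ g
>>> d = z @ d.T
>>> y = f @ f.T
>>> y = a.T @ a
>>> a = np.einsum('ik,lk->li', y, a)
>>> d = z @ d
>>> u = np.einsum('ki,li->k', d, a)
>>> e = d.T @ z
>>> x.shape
(2, 31)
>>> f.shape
(3, 19)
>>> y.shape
(3, 3)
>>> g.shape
(31, 2)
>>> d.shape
(2, 3)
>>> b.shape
(3, 3)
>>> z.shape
(2, 2)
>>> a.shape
(31, 3)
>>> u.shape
(2,)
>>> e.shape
(3, 2)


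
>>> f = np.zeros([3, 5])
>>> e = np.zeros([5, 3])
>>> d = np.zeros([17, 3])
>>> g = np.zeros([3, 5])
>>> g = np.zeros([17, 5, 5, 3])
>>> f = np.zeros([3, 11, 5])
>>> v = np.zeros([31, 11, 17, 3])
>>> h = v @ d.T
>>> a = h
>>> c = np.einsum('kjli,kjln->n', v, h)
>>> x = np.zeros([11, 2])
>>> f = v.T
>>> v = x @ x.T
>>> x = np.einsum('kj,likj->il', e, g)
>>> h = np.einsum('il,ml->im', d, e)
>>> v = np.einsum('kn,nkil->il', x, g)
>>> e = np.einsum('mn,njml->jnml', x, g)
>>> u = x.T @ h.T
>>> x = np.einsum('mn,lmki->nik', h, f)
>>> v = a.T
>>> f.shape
(3, 17, 11, 31)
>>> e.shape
(5, 17, 5, 3)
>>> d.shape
(17, 3)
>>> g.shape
(17, 5, 5, 3)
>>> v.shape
(17, 17, 11, 31)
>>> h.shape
(17, 5)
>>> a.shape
(31, 11, 17, 17)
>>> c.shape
(17,)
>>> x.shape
(5, 31, 11)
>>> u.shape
(17, 17)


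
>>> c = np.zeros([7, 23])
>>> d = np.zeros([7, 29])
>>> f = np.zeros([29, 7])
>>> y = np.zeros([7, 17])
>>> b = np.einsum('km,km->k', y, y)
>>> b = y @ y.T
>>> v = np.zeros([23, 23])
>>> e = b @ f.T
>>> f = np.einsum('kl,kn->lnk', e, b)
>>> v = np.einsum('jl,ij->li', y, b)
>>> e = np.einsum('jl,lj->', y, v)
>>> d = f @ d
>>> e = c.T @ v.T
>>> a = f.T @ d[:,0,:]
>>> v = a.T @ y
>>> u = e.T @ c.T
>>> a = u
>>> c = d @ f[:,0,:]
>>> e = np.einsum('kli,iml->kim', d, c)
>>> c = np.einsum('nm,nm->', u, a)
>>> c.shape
()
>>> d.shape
(29, 7, 29)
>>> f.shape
(29, 7, 7)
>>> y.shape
(7, 17)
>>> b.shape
(7, 7)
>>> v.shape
(29, 7, 17)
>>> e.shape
(29, 29, 7)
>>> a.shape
(17, 7)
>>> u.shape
(17, 7)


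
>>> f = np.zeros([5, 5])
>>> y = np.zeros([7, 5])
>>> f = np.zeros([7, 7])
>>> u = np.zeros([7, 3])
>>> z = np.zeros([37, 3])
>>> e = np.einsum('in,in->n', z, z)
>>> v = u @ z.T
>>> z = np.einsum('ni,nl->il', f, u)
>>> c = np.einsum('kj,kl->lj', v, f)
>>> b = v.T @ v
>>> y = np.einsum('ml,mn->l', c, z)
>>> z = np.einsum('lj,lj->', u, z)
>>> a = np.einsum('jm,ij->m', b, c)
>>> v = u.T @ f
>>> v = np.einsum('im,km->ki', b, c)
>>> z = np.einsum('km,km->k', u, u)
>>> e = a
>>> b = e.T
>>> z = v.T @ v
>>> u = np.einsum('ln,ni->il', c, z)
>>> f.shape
(7, 7)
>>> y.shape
(37,)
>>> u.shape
(37, 7)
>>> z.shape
(37, 37)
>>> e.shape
(37,)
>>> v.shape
(7, 37)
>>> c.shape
(7, 37)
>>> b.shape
(37,)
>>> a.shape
(37,)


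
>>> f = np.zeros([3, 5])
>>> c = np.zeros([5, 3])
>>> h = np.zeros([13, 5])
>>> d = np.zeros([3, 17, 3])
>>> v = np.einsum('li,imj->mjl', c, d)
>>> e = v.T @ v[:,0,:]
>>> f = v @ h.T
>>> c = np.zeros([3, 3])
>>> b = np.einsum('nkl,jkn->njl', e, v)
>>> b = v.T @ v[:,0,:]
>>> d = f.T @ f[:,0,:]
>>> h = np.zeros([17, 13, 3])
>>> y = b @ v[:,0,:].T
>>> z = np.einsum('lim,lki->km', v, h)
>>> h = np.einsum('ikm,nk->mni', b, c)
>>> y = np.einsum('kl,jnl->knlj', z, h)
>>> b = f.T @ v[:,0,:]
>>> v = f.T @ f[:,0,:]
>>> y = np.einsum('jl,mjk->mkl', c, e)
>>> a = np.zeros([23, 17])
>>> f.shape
(17, 3, 13)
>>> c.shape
(3, 3)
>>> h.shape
(5, 3, 5)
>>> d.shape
(13, 3, 13)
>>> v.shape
(13, 3, 13)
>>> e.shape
(5, 3, 5)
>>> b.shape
(13, 3, 5)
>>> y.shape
(5, 5, 3)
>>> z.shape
(13, 5)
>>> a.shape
(23, 17)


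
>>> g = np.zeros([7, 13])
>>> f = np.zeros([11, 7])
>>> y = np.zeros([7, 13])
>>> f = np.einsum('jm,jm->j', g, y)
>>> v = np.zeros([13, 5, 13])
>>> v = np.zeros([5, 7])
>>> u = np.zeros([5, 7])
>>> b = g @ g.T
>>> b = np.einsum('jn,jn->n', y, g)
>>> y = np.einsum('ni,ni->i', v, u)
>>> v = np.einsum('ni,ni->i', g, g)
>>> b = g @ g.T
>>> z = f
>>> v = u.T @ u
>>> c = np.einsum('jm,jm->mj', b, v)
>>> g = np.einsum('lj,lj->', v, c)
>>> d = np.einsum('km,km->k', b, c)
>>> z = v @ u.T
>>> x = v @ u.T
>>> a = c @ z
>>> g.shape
()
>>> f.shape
(7,)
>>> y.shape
(7,)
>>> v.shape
(7, 7)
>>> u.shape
(5, 7)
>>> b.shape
(7, 7)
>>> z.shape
(7, 5)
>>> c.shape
(7, 7)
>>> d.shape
(7,)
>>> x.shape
(7, 5)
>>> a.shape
(7, 5)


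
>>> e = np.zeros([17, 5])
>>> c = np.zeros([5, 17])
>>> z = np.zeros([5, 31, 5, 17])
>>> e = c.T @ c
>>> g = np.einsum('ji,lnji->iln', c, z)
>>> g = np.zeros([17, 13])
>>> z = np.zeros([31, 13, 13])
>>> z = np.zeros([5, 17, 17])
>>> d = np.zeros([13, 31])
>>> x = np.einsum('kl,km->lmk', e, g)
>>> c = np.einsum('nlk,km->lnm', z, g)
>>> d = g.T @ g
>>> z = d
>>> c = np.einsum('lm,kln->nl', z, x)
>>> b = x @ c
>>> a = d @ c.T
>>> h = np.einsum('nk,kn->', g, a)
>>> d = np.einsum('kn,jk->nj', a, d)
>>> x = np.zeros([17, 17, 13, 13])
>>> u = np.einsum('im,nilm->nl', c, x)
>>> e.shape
(17, 17)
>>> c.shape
(17, 13)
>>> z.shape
(13, 13)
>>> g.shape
(17, 13)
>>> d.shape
(17, 13)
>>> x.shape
(17, 17, 13, 13)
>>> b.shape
(17, 13, 13)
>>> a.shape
(13, 17)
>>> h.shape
()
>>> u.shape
(17, 13)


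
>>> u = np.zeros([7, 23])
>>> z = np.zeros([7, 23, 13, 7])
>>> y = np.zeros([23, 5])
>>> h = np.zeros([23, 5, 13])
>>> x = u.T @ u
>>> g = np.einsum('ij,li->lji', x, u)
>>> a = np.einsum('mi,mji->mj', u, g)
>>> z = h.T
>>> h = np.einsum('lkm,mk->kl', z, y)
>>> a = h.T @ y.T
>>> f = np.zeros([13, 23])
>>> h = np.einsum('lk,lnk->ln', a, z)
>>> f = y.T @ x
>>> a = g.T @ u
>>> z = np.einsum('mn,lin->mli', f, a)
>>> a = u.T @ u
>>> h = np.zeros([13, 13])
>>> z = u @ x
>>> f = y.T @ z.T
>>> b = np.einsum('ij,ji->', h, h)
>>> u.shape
(7, 23)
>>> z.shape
(7, 23)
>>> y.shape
(23, 5)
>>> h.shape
(13, 13)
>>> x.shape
(23, 23)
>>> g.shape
(7, 23, 23)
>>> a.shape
(23, 23)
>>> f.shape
(5, 7)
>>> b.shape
()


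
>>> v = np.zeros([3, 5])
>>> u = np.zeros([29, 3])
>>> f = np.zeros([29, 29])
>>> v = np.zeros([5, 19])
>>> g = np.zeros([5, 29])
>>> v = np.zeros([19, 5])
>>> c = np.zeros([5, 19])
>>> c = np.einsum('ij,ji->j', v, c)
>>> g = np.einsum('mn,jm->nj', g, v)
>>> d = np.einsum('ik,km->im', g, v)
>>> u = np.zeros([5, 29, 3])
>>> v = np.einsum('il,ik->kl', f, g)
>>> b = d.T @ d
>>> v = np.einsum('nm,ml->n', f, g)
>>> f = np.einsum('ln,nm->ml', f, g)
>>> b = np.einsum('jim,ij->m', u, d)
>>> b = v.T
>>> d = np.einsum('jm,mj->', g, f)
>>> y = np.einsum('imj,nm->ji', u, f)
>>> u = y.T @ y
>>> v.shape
(29,)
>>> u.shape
(5, 5)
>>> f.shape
(19, 29)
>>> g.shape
(29, 19)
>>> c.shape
(5,)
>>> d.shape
()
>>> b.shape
(29,)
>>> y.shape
(3, 5)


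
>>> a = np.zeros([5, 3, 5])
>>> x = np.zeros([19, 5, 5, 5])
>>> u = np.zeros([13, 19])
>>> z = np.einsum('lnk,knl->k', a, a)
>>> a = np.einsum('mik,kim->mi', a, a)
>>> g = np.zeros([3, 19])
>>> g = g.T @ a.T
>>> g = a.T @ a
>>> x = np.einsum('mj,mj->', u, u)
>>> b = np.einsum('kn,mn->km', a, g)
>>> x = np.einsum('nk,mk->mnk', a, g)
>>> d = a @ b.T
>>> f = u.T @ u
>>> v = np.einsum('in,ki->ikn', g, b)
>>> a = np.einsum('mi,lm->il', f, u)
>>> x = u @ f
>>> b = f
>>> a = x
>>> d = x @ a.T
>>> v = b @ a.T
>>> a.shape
(13, 19)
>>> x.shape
(13, 19)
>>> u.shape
(13, 19)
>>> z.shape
(5,)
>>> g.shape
(3, 3)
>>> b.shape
(19, 19)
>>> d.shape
(13, 13)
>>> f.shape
(19, 19)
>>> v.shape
(19, 13)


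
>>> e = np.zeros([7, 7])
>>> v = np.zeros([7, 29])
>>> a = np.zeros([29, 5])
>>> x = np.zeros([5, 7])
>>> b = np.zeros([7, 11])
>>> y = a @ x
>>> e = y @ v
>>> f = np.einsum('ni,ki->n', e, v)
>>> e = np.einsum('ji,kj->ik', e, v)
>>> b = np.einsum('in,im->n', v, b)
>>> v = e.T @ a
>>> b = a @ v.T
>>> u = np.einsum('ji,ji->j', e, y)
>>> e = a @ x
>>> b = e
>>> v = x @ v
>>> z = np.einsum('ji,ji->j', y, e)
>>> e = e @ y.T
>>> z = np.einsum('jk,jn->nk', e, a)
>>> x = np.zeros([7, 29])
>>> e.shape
(29, 29)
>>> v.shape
(5, 5)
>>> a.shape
(29, 5)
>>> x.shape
(7, 29)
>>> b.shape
(29, 7)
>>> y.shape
(29, 7)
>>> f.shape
(29,)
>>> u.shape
(29,)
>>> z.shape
(5, 29)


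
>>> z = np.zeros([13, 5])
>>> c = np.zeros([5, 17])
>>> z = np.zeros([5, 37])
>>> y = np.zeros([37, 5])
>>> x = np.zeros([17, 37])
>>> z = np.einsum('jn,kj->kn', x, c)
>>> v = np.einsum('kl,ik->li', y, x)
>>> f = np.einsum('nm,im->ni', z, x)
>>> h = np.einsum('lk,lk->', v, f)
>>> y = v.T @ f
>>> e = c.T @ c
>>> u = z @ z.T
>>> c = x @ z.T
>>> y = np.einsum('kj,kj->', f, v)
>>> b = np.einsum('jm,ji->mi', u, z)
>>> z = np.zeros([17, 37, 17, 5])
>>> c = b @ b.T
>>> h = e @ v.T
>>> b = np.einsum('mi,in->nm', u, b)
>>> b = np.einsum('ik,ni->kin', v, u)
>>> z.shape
(17, 37, 17, 5)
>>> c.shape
(5, 5)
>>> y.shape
()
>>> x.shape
(17, 37)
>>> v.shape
(5, 17)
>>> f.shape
(5, 17)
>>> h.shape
(17, 5)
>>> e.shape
(17, 17)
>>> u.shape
(5, 5)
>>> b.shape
(17, 5, 5)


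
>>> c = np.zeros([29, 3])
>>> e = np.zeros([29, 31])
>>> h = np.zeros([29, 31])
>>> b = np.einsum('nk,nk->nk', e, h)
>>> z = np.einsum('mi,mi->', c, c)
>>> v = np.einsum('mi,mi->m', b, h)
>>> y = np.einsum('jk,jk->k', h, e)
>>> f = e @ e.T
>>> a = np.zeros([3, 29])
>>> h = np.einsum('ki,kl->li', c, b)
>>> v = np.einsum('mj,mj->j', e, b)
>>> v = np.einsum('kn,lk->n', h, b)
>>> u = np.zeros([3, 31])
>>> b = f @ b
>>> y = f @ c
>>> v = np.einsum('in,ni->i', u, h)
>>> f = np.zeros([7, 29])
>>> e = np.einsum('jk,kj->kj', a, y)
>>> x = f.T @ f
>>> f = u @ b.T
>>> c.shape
(29, 3)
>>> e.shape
(29, 3)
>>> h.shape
(31, 3)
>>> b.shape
(29, 31)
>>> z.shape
()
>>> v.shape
(3,)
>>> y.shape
(29, 3)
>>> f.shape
(3, 29)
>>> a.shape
(3, 29)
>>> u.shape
(3, 31)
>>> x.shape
(29, 29)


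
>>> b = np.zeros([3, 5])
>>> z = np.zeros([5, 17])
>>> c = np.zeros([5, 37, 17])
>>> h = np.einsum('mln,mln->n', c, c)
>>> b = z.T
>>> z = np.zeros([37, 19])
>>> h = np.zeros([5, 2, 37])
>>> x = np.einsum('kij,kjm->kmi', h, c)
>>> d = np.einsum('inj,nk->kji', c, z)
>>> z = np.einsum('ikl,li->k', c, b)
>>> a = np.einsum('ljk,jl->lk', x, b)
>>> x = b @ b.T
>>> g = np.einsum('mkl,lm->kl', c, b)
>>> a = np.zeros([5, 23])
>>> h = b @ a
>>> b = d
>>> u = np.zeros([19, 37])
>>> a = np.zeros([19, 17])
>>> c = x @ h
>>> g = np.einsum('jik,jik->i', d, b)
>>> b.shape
(19, 17, 5)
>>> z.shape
(37,)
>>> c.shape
(17, 23)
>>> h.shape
(17, 23)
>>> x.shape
(17, 17)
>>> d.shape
(19, 17, 5)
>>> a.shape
(19, 17)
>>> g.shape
(17,)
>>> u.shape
(19, 37)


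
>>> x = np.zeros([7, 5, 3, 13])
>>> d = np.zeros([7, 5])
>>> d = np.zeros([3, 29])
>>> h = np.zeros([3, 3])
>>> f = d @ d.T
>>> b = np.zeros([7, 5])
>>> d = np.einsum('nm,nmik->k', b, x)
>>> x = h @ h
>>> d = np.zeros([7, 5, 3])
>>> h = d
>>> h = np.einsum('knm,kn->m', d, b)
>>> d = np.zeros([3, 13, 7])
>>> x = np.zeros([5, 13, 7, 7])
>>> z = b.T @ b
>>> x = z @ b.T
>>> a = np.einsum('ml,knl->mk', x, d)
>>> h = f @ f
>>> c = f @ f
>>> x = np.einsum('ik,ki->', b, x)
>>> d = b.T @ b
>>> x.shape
()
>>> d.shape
(5, 5)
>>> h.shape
(3, 3)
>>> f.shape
(3, 3)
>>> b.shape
(7, 5)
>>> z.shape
(5, 5)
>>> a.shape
(5, 3)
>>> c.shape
(3, 3)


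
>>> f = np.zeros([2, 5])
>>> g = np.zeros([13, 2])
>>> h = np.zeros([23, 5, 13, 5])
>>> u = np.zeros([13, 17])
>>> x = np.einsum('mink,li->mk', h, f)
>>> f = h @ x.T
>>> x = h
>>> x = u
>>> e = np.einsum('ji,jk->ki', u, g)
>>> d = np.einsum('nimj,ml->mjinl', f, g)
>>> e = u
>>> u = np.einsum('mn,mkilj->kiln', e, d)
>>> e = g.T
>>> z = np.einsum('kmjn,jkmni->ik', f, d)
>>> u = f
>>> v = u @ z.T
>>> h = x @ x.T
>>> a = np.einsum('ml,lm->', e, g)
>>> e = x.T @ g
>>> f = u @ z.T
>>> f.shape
(23, 5, 13, 2)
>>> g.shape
(13, 2)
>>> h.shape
(13, 13)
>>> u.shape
(23, 5, 13, 23)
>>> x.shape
(13, 17)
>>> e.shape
(17, 2)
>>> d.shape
(13, 23, 5, 23, 2)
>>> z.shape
(2, 23)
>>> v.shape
(23, 5, 13, 2)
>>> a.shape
()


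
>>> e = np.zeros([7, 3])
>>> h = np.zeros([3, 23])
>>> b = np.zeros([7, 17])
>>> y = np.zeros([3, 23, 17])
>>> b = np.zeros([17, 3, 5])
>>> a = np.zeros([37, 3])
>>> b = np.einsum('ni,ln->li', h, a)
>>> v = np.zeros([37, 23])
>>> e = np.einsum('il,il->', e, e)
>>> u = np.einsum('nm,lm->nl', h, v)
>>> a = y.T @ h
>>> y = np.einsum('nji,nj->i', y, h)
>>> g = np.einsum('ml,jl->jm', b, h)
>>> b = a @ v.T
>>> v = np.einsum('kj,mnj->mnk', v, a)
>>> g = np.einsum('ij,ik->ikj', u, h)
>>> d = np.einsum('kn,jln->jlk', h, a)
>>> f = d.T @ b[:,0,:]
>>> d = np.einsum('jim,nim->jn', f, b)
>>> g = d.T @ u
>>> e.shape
()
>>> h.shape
(3, 23)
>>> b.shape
(17, 23, 37)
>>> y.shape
(17,)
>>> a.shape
(17, 23, 23)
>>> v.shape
(17, 23, 37)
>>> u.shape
(3, 37)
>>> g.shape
(17, 37)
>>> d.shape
(3, 17)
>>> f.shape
(3, 23, 37)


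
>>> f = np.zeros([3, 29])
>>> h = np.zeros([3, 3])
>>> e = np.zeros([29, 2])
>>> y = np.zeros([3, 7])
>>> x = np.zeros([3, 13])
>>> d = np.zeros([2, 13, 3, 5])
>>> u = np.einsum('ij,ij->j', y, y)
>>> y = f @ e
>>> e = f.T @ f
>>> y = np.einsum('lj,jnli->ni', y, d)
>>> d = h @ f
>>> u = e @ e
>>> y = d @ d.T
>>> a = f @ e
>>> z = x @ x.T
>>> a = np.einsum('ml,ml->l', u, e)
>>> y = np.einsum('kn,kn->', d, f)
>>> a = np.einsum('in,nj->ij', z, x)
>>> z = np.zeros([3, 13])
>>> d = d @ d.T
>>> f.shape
(3, 29)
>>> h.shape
(3, 3)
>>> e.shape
(29, 29)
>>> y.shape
()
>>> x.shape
(3, 13)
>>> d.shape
(3, 3)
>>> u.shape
(29, 29)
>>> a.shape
(3, 13)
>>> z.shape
(3, 13)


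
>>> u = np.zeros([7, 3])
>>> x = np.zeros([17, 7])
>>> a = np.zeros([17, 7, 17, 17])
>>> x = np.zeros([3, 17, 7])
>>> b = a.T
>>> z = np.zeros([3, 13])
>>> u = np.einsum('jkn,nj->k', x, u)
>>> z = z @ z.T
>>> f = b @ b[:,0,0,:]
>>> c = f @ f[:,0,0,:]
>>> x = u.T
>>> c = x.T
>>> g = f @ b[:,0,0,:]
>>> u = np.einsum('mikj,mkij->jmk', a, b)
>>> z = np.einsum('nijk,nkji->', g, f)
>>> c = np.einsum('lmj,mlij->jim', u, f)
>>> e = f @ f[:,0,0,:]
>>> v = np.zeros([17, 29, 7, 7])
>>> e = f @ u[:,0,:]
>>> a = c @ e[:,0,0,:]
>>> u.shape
(17, 17, 17)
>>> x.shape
(17,)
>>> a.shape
(17, 7, 17)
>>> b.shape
(17, 17, 7, 17)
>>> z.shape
()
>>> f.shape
(17, 17, 7, 17)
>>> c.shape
(17, 7, 17)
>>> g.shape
(17, 17, 7, 17)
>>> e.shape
(17, 17, 7, 17)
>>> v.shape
(17, 29, 7, 7)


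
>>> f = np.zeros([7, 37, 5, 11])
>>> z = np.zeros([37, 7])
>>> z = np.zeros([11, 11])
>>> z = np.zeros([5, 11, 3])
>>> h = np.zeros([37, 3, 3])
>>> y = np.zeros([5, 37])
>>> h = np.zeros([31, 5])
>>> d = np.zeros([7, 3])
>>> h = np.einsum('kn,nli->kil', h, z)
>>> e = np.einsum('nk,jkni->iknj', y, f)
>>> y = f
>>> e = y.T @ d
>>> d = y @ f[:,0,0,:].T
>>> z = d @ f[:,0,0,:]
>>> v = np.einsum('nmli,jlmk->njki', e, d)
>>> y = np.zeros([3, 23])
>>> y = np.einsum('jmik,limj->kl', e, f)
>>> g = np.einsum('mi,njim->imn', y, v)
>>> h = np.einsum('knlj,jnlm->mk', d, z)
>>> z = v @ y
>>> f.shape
(7, 37, 5, 11)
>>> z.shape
(11, 7, 7, 7)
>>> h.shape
(11, 7)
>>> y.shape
(3, 7)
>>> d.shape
(7, 37, 5, 7)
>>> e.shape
(11, 5, 37, 3)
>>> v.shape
(11, 7, 7, 3)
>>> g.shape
(7, 3, 11)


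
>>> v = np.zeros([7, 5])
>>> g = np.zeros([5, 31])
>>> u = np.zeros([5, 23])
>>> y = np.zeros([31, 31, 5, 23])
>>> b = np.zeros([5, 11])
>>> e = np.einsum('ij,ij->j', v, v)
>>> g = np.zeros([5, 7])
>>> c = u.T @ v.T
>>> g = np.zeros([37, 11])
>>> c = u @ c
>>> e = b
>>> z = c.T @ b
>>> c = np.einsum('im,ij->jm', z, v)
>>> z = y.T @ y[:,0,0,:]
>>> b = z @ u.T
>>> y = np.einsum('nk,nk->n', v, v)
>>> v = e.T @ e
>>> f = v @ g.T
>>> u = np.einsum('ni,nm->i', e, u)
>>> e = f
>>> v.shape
(11, 11)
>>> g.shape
(37, 11)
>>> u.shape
(11,)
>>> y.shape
(7,)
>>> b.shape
(23, 5, 31, 5)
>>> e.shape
(11, 37)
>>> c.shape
(5, 11)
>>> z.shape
(23, 5, 31, 23)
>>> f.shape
(11, 37)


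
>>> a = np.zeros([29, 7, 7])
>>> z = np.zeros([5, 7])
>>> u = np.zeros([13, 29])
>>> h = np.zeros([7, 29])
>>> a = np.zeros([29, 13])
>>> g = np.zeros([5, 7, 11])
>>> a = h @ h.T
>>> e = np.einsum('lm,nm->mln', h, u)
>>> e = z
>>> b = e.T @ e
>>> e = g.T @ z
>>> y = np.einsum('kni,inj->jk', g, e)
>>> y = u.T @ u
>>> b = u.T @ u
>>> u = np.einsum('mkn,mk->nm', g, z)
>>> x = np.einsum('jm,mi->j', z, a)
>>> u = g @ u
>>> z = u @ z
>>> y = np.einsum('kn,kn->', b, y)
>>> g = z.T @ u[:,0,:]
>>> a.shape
(7, 7)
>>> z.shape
(5, 7, 7)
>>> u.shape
(5, 7, 5)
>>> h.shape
(7, 29)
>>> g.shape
(7, 7, 5)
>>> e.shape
(11, 7, 7)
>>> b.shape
(29, 29)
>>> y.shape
()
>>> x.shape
(5,)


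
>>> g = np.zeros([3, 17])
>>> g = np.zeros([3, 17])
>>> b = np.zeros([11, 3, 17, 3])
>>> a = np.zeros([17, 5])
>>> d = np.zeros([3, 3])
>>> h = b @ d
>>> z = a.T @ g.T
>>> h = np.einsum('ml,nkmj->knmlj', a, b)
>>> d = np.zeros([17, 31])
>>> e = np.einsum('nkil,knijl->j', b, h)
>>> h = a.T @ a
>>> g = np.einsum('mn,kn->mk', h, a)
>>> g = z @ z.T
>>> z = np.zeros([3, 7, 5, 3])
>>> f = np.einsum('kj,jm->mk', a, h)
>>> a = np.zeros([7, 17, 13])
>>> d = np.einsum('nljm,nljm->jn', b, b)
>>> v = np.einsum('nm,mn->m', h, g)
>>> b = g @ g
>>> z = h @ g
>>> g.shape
(5, 5)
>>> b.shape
(5, 5)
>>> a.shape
(7, 17, 13)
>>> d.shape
(17, 11)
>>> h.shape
(5, 5)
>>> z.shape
(5, 5)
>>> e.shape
(5,)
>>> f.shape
(5, 17)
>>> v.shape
(5,)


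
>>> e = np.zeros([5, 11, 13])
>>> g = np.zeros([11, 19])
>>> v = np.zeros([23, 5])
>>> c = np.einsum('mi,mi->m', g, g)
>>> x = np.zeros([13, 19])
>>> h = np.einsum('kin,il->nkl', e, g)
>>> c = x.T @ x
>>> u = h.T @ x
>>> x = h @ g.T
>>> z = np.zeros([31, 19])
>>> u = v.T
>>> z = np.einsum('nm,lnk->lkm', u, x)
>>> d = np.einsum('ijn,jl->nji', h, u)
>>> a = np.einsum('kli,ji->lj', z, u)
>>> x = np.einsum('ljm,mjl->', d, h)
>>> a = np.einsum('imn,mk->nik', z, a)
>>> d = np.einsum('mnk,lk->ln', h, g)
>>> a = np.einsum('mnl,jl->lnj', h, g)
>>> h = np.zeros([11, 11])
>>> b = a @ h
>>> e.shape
(5, 11, 13)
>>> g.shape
(11, 19)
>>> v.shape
(23, 5)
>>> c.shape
(19, 19)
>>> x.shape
()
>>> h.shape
(11, 11)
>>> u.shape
(5, 23)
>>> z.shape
(13, 11, 23)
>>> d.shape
(11, 5)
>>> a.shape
(19, 5, 11)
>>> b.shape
(19, 5, 11)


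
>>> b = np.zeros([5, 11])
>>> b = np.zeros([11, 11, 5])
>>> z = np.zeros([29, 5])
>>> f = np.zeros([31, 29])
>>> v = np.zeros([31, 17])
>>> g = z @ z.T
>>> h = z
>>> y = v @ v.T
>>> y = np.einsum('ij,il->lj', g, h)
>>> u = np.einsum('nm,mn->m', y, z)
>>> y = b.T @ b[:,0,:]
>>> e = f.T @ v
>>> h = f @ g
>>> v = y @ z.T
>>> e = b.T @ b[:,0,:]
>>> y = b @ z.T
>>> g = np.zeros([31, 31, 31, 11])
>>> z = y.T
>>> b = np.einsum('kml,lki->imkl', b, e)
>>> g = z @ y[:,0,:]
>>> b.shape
(5, 11, 11, 5)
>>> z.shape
(29, 11, 11)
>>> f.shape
(31, 29)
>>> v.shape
(5, 11, 29)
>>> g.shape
(29, 11, 29)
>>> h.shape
(31, 29)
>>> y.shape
(11, 11, 29)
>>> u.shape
(29,)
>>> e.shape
(5, 11, 5)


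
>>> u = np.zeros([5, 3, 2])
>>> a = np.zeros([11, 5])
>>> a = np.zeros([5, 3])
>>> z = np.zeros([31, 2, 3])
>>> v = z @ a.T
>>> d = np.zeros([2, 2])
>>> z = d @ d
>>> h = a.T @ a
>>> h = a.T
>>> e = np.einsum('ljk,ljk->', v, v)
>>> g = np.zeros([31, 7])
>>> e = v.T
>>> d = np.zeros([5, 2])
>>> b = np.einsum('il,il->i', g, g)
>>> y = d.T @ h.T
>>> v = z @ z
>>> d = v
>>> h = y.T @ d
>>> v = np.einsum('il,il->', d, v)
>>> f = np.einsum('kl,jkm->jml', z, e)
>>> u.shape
(5, 3, 2)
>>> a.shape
(5, 3)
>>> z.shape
(2, 2)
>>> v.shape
()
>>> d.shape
(2, 2)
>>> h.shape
(3, 2)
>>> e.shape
(5, 2, 31)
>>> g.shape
(31, 7)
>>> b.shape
(31,)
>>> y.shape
(2, 3)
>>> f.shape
(5, 31, 2)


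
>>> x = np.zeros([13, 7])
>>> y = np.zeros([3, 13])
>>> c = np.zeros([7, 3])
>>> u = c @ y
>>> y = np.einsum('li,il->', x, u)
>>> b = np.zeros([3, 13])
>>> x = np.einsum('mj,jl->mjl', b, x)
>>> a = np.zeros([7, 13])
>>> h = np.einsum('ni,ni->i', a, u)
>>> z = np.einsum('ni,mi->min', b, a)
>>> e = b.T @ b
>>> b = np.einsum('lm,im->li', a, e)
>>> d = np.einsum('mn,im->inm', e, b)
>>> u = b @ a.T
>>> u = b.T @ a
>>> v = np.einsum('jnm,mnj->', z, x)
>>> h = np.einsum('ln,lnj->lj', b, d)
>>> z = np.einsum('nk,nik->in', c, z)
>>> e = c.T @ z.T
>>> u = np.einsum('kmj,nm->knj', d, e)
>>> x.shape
(3, 13, 7)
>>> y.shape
()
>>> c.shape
(7, 3)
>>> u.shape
(7, 3, 13)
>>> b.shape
(7, 13)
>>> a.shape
(7, 13)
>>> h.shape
(7, 13)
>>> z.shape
(13, 7)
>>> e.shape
(3, 13)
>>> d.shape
(7, 13, 13)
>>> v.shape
()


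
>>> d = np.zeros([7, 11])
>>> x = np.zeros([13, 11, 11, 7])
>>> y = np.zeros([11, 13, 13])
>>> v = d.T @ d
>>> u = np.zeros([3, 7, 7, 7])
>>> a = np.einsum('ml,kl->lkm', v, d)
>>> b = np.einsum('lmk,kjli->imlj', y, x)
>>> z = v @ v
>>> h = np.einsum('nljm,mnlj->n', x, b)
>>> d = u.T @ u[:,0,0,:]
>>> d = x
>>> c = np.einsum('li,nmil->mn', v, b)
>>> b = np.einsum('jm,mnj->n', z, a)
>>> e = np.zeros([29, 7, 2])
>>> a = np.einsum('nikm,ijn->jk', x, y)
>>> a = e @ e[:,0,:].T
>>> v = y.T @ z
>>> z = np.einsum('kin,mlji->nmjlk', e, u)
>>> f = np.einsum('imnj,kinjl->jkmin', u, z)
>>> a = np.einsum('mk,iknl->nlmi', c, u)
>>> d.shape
(13, 11, 11, 7)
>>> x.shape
(13, 11, 11, 7)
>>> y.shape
(11, 13, 13)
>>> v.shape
(13, 13, 11)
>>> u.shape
(3, 7, 7, 7)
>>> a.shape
(7, 7, 13, 3)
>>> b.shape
(7,)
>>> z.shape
(2, 3, 7, 7, 29)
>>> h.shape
(13,)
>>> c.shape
(13, 7)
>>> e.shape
(29, 7, 2)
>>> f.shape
(7, 2, 7, 3, 7)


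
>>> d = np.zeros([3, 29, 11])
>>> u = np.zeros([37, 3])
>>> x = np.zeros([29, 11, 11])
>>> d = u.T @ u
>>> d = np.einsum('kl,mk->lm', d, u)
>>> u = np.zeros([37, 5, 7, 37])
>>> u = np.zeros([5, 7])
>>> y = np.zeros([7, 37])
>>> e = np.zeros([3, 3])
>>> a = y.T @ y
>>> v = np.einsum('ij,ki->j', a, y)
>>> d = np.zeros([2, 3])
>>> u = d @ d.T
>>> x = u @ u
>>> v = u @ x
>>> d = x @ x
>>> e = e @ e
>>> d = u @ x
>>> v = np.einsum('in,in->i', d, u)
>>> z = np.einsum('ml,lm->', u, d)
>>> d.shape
(2, 2)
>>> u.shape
(2, 2)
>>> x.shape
(2, 2)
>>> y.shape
(7, 37)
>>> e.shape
(3, 3)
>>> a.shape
(37, 37)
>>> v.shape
(2,)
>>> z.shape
()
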